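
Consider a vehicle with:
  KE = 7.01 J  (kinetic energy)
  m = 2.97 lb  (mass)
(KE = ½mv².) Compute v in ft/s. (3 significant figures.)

Rearranging KE = ½mv² for v: v = √(2·KE/m).
KE = 7.01 J; m = 2.97 lb = 1.347 kg.
v = 3.226 m/s
3.226 m/s × (1 ft/s / 0.3048 m/s) = 10.58 ft/s

10.6 ft/s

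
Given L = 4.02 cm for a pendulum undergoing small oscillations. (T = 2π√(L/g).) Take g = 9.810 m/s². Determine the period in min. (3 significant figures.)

T is given directly by: T = 2π√(L/g).
L = 4.02 cm = 0.04020 m; g = 9.810 m/s².
T = 0.4022 s
0.4022 s × (1 min / 60.00 s) = 0.006704 min

0.00670 min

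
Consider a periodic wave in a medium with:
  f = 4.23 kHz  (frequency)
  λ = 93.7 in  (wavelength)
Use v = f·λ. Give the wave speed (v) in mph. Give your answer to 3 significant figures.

22500 mph

v is given directly by: v = fλ.
f = 4.23 kHz = 4230 Hz; λ = 93.7 in = 2.380 m.
v = 10067 m/s
10067 m/s × (1 mph / 0.4470 m/s) = 22520 mph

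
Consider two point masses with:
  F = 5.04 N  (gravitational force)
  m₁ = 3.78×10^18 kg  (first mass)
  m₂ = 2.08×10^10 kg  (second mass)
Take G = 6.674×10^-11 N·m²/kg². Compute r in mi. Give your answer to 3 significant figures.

6.34×10^5 mi

Solving F = G·m₁·m₂/r² for r: r = √(G·m₁m₂/F).
F = 5.04 N; m₁ = 3.78×10^18 kg; m₂ = 2.08×10^10 kg; G = 6.674×10^-11 N·m²/kg².
r = 1.020×10^9 m
1.020×10^9 m × (1 mi / 1609 m) = 6.340×10^5 mi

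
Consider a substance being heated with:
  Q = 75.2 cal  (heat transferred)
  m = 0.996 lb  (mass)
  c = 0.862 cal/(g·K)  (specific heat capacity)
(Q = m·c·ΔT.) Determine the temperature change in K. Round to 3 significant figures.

Rearranging: ΔT = Q/(m·c).
Q = 75.2 cal = 314.6 J; m = 0.996 lb = 0.4518 kg; c = 0.862 cal/(g·K) = 3607 J/(kg·K).
ΔT = 0.1931 K

0.193 K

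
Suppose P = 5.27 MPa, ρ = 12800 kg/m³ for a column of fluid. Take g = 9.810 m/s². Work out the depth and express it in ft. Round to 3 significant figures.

138 ft

Rearranging P = ρ·g·h for h: h = P/(ρ·g).
P = 5.27 MPa = 5.270×10^6 Pa; ρ = 12800 kg/m³; g = 9.810 m/s².
h = 41.97 m
41.97 m × (1 ft / 0.3048 m) = 137.7 ft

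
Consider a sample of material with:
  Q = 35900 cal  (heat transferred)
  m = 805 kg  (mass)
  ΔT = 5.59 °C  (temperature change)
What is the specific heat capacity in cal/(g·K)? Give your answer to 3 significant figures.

0.00798 cal/(g·K)

Solving Q = m·c·ΔT for c: c = Q/(m·ΔT).
Q = 35900 cal = 1.502×10^5 J; m = 805 kg; ΔT = 5.59 °C = 5.590 K.
c = 33.38 J/(kg·K)
33.38 J/(kg·K) × (1 cal/(g·K) / 4184 J/(kg·K)) = 0.007978 cal/(g·K)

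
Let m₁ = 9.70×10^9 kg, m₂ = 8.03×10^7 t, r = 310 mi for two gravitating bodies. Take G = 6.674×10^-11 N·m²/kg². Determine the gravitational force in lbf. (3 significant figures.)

Directly: F = Gm₁m₂/r².
m₁ = 9.70×10^9 kg; m₂ = 8.03×10^7 t = 8.030×10^10 kg; r = 310 mi = 4.989×10^5 m; G = 6.674×10^-11 N·m²/kg².
F = 0.2089 N
0.2089 N × (1 lbf / 4.448 N) = 0.04695 lbf

0.0470 lbf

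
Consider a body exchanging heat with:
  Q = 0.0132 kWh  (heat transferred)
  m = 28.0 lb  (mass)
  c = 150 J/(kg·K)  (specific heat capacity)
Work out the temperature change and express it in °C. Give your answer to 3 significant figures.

24.9 °C

Solving Q = m·c·ΔT for ΔT: ΔT = Q/(m·c).
Q = 0.0132 kWh = 47520 J; m = 28.0 lb = 12.70 kg; c = 150 J/(kg·K).
ΔT = 24.94 K
Since 1 °C = 1 K, 24.94 °C.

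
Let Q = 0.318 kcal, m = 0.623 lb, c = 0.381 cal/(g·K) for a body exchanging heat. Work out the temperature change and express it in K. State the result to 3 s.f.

Rearranging Q = m·c·ΔT for ΔT: ΔT = Q/(m·c).
Q = 0.318 kcal = 1331 J; m = 0.623 lb = 0.2826 kg; c = 0.381 cal/(g·K) = 1594 J/(kg·K).
ΔT = 2.954 K

2.95 K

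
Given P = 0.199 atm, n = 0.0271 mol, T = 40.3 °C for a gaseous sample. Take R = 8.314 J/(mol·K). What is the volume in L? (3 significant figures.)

From the ideal-gas law: V = nRT/P.
P = 0.199 atm = 20164 Pa; n = 0.0271 mol; T = 40.3 °C = 313.4 K; R = 8.314 J/(mol·K).
V = 0.003502 m³
0.003502 m³ × (1 L / 0.001000 m³) = 3.502 L

3.50 L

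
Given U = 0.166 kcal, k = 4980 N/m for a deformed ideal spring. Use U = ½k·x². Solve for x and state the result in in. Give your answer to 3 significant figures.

Solving U = ½k·x² for x: x = √(2U/k).
U = 0.166 kcal = 694.5 J; k = 4980 N/m.
x = 0.5281 m
0.5281 m × (1 in / 0.02540 m) = 20.79 in

20.8 in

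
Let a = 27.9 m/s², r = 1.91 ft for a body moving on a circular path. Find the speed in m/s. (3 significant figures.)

4.03 m/s

Rearranging a = v²/r for v: v = √(a·r).
a = 27.9 m/s²; r = 1.91 ft = 0.5822 m.
v = 4.030 m/s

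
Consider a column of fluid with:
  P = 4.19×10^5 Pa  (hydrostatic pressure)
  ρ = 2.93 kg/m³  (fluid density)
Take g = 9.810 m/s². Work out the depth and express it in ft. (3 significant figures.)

Rearranging P = ρ·g·h for h: h = P/(ρ·g).
P = 4.19×10^5 Pa; ρ = 2.93 kg/m³; g = 9.810 m/s².
h = 14577 m
14577 m × (1 ft / 0.3048 m) = 47826 ft

47800 ft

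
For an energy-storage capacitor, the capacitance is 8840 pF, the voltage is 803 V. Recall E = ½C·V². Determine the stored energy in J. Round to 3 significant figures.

0.00285 J

Directly: E = ½CV².
C = 8840 pF = 8.840×10^-9 F; V = 803 V.
E = 0.002850 J  (the unit combination reduces to kg·m²/s² = J)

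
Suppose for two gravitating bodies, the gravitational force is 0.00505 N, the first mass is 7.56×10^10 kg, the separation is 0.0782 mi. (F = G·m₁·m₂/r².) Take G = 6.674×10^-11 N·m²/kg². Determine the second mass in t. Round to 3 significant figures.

0.0159 t

From Newton's law of gravitation: m₂ = F·r²/(G·m₁).
F = 0.00505 N; m₁ = 7.56×10^10 kg; r = 0.0782 mi = 125.9 m; G = 6.674×10^-11 N·m²/kg².
m₂ = 15.85 kg
15.85 kg × (1 t / 1000 kg) = 0.01585 t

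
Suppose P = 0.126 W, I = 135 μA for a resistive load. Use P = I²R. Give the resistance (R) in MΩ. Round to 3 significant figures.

Solving P = I²R for R: R = P/I².
P = 0.126 W; I = 135 μA = 1.350×10^-4 A.
R = 6.914×10^6 Ω
6.914×10^6 Ω × (1 MΩ / 1.000×10^6 Ω) = 6.914 MΩ

6.91 MΩ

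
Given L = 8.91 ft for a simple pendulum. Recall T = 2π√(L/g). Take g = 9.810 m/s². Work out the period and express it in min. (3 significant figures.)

0.0551 min

Directly: T = 2π√(L/g).
L = 8.91 ft = 2.716 m; g = 9.810 m/s².
T = 3.306 s
3.306 s × (1 min / 60.00 s) = 0.05510 min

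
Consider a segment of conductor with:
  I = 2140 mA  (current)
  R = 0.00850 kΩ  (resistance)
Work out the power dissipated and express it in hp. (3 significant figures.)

0.0522 hp

P is given directly by: P = I²R.
I = 2140 mA = 2.140 A; R = 0.00850 kΩ = 8.500 Ω.
P = 38.93 W
38.93 W × (1 hp / 745.7 W) = 0.05220 hp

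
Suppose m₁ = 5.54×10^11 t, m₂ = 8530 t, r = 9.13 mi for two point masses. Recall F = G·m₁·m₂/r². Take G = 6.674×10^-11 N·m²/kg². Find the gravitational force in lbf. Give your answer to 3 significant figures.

328 lbf

From Newton's law of gravitation: F = Gm₁m₂/r².
m₁ = 5.54×10^11 t = 5.540×10^14 kg; m₂ = 8530 t = 8.530×10^6 kg; r = 9.13 mi = 14693 m; G = 6.674×10^-11 N·m²/kg².
F = 1461 N  (the unit combination reduces to kg·m/s² = N)
1461 N × (1 lbf / 4.448 N) = 328.4 lbf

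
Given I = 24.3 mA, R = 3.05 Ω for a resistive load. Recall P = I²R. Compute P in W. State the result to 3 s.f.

0.00180 W

Directly: P = I²R.
I = 24.3 mA = 0.02430 A; R = 3.05 Ω.
P = 0.001801 W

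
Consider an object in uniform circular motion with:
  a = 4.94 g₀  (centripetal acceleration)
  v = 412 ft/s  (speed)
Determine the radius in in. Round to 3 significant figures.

Rearranging: r = v²/a.
a = 4.94 g₀ = 48.44 m/s²; v = 412 ft/s = 125.6 m/s.
r = 325.5 m
325.5 m × (1 in / 0.02540 m) = 12816 in

12800 in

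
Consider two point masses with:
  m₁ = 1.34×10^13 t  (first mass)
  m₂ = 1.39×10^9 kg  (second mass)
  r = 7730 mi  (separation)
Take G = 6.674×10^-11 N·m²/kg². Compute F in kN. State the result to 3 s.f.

Directly: F = Gm₁m₂/r².
m₁ = 1.34×10^13 t = 1.340×10^16 kg; m₂ = 1.39×10^9 kg; r = 7730 mi = 1.244×10^7 m; G = 6.674×10^-11 N·m²/kg².
F = 8.032 N
8.032 N × (1 kN / 1000 N) = 0.008032 kN

0.00803 kN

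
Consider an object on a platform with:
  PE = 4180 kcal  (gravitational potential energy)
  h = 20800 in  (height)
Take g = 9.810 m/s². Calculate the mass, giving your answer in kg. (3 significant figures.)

Rearranging PE = m·g·h for m: m = PE/(g·h).
PE = 4180 kcal = 1.749×10^7 J; h = 20800 in = 528.3 m; g = 9.810 m/s².
m = 3374 kg

3370 kg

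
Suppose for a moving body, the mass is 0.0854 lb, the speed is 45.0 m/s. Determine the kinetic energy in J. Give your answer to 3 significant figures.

Directly: KE = ½mv².
m = 0.0854 lb = 0.03874 kg; v = 45.0 m/s.
KE = 39.22 J  (the unit combination reduces to kg·m²/s² = J)

39.2 J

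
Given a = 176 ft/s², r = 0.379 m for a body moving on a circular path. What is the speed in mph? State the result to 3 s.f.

Rearranging: v = √(a·r).
a = 176 ft/s² = 53.64 m/s²; r = 0.379 m.
v = 4.509 m/s
4.509 m/s × (1 mph / 0.4470 m/s) = 10.09 mph

10.1 mph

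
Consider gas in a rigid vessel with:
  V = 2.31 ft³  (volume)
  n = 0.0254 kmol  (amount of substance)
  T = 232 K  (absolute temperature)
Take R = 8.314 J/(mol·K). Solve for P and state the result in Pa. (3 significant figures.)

Directly: P = nRT/V.
V = 2.31 ft³ = 0.06541 m³; n = 0.0254 kmol = 25.40 mol; T = 232 K; R = 8.314 J/(mol·K).
P = 7.490×10^5 Pa  (the unit combination reduces to kg/(m·s²) = Pa)

7.49×10^5 Pa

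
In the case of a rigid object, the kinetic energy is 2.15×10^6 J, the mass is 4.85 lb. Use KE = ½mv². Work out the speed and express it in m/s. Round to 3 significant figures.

Rearranging: v = √(2·KE/m).
KE = 2.15×10^6 J; m = 4.85 lb = 2.200 kg.
v = 1398 m/s

1400 m/s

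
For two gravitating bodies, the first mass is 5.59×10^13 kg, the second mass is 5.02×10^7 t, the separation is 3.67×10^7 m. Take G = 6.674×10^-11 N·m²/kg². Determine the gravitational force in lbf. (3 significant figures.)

F is given directly by: F = Gm₁m₂/r².
m₁ = 5.59×10^13 kg; m₂ = 5.02×10^7 t = 5.020×10^10 kg; r = 3.67×10^7 m; G = 6.674×10^-11 N·m²/kg².
F = 0.1390 N
0.1390 N × (1 lbf / 4.448 N) = 0.03126 lbf

0.0313 lbf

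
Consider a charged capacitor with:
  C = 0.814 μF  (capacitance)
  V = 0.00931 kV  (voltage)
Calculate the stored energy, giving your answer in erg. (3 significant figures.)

E is given directly by: E = ½CV².
C = 0.814 μF = 8.140×10^-7 F; V = 0.00931 kV = 9.310 V.
E = 3.528×10^-5 J  (the unit combination reduces to kg·m²/s² = J)
3.528×10^-5 J × (1 erg / 1.000×10^-7 J) = 352.8 erg

353 erg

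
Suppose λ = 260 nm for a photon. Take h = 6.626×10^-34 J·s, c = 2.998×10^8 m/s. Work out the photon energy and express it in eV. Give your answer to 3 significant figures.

4.77 eV

E is given directly by: E = hc/λ.
λ = 260 nm = 2.600×10^-7 m; h = 6.626×10^-34 J·s; c = 2.998×10^8 m/s.
E = 7.640×10^-19 J  (the unit combination reduces to kg·m²/s² = J)
7.640×10^-19 J × (1 eV / 1.602×10^-19 J) = 4.769 eV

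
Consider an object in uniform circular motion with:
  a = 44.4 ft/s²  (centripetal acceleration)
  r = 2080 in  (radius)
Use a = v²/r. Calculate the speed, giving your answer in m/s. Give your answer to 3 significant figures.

26.7 m/s

Rearranging a = v²/r for v: v = √(a·r).
a = 44.4 ft/s² = 13.53 m/s²; r = 2080 in = 52.83 m.
v = 26.74 m/s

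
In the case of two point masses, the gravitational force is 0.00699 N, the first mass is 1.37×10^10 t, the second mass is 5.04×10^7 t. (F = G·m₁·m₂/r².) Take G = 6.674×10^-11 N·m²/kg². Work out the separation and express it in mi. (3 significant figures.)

50500 mi

Rearranging: r = √(G·m₁m₂/F).
F = 0.00699 N; m₁ = 1.37×10^10 t = 1.370×10^13 kg; m₂ = 5.04×10^7 t = 5.040×10^10 kg; G = 6.674×10^-11 N·m²/kg².
r = 8.120×10^7 m
8.120×10^7 m × (1 mi / 1609 m) = 50452 mi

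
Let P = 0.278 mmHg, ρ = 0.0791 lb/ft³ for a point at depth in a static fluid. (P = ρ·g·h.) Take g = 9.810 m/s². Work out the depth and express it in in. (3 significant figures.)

117 in

Rearranging P = ρ·g·h for h: h = P/(ρ·g).
P = 0.278 mmHg = 37.06 Pa; ρ = 0.0791 lb/ft³ = 1.267 kg/m³; g = 9.810 m/s².
h = 2.982 m
2.982 m × (1 in / 0.02540 m) = 117.4 in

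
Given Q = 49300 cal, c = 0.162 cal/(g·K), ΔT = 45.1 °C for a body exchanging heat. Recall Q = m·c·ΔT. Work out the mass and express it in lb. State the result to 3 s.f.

Rearranging: m = Q/(c·ΔT).
Q = 49300 cal = 2.063×10^5 J; c = 0.162 cal/(g·K) = 677.8 J/(kg·K); ΔT = 45.1 °C = 45.10 K.
m = 6.748 kg
6.748 kg × (1 lb / 0.4536 kg) = 14.88 lb

14.9 lb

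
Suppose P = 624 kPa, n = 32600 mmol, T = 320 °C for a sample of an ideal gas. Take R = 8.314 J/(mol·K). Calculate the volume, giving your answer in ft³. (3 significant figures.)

From the ideal-gas law: V = nRT/P.
P = 624 kPa = 6.240×10^5 Pa; n = 32600 mmol = 32.60 mol; T = 320 °C = 593.1 K; R = 8.314 J/(mol·K).
V = 0.2576 m³
0.2576 m³ × (1 ft³ / 0.02832 m³) = 9.098 ft³

9.10 ft³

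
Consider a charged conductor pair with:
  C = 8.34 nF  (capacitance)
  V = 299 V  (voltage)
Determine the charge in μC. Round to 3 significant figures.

Solving C = Q/V for Q: Q = CV.
C = 8.34 nF = 8.340×10^-9 F; V = 299 V.
Q = 2.494×10^-6 C  (the unit combination reduces to A·s = C)
2.494×10^-6 C × (1 μC / 1.000×10^-6 C) = 2.494 μC

2.49 μC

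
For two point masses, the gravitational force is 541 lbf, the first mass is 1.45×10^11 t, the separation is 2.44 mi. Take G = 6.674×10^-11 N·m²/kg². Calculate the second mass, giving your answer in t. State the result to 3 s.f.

3830 t

Solving F = G·m₁·m₂/r² for m₂: m₂ = F·r²/(G·m₁).
F = 541 lbf = 2406 N; m₁ = 1.45×10^11 t = 1.450×10^14 kg; r = 2.44 mi = 3927 m; G = 6.674×10^-11 N·m²/kg².
m₂ = 3.834×10^6 kg
3.834×10^6 kg × (1 t / 1000 kg) = 3834 t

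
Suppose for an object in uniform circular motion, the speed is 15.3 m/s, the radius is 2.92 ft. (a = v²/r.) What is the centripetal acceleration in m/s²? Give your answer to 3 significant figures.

263 m/s²

Directly: a = v²/r.
v = 15.3 m/s; r = 2.92 ft = 0.8900 m.
a = 263.0 m/s²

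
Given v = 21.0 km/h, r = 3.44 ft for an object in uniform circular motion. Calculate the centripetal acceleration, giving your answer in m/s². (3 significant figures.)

a is given directly by: a = v²/r.
v = 21.0 km/h = 5.833 m/s; r = 3.44 ft = 1.049 m.
a = 32.45 m/s²

32.5 m/s²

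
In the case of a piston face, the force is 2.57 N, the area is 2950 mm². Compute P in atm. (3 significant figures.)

0.00860 atm

Directly: P = F/A.
F = 2.57 N; A = 2950 mm² = 0.002950 m².
P = 871.2 Pa
871.2 Pa × (1 atm / 1.013×10^5 Pa) = 0.008598 atm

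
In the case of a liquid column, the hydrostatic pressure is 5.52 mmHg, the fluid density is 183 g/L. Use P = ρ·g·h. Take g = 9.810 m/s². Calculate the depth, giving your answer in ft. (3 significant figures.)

1.34 ft

Solving P = ρ·g·h for h: h = P/(ρ·g).
P = 5.52 mmHg = 735.9 Pa; ρ = 183 g/L = 183.0 kg/m³; g = 9.810 m/s².
h = 0.4099 m
0.4099 m × (1 ft / 0.3048 m) = 1.345 ft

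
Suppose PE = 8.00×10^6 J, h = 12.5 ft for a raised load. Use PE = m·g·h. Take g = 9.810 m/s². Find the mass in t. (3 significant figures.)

214 t

Solving PE = m·g·h for m: m = PE/(g·h).
PE = 8.00×10^6 J; h = 12.5 ft = 3.810 m; g = 9.810 m/s².
m = 2.140×10^5 kg
2.140×10^5 kg × (1 t / 1000 kg) = 214.0 t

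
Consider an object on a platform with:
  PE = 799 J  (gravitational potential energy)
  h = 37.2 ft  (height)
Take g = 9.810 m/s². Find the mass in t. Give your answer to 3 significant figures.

0.00718 t

Rearranging PE = m·g·h for m: m = PE/(g·h).
PE = 799 J; h = 37.2 ft = 11.34 m; g = 9.810 m/s².
m = 7.183 kg
7.183 kg × (1 t / 1000 kg) = 0.007183 t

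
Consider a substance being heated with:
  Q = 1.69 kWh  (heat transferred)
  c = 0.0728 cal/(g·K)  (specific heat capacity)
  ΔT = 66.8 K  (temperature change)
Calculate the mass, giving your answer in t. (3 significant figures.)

0.299 t

Rearranging: m = Q/(c·ΔT).
Q = 1.69 kWh = 6.084×10^6 J; c = 0.0728 cal/(g·K) = 304.6 J/(kg·K); ΔT = 66.8 K.
m = 299.0 kg
299.0 kg × (1 t / 1000 kg) = 0.2990 t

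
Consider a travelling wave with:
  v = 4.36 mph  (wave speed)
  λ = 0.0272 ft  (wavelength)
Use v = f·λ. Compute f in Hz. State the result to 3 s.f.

235 Hz

Solving v = f·λ for f: f = v/λ.
v = 4.36 mph = 1.949 m/s; λ = 0.0272 ft = 0.008291 m.
f = 235.1 Hz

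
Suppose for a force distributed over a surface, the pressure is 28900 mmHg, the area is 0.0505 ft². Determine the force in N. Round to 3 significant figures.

Solving P = F/A for F: F = P·A.
P = 28900 mmHg = 3.853×10^6 Pa; A = 0.0505 ft² = 0.004692 m².
F = 18077 N

18100 N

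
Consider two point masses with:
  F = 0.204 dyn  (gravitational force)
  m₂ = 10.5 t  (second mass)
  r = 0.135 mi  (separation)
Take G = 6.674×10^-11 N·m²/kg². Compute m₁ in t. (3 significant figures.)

Solving F = G·m₁·m₂/r² for m₁: m₁ = F·r²/(G·m₂).
F = 0.204 dyn = 2.040×10^-6 N; m₂ = 10.5 t = 10500 kg; r = 0.135 mi = 217.3 m; G = 6.674×10^-11 N·m²/kg².
m₁ = 1.374×10^5 kg
1.374×10^5 kg × (1 t / 1000 kg) = 137.4 t

137 t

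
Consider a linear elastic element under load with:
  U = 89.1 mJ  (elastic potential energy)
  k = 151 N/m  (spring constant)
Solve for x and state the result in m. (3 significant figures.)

Rearranging: x = √(2U/k).
U = 89.1 mJ = 0.08910 J; k = 151 N/m.
x = 0.03435 m

0.0344 m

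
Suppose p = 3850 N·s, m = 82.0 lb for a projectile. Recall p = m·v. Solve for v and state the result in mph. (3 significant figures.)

232 mph

Solving p = m·v for v: v = p/m.
p = 3850 N·s = 3850 kg·m/s; m = 82.0 lb = 37.19 kg.
v = 103.5 m/s
103.5 m/s × (1 mph / 0.4470 m/s) = 231.5 mph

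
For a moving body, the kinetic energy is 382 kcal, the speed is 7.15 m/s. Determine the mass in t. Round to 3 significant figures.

Solving KE = ½mv² for m: m = 2·KE/v².
KE = 382 kcal = 1.598×10^6 J; v = 7.15 m/s.
m = 62528 kg
62528 kg × (1 t / 1000 kg) = 62.53 t

62.5 t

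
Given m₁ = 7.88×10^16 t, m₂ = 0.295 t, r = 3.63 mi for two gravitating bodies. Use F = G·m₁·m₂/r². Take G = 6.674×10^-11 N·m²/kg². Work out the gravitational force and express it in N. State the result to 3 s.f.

Directly: F = Gm₁m₂/r².
m₁ = 7.88×10^16 t = 7.880×10^19 kg; m₂ = 0.295 t = 295.0 kg; r = 3.63 mi = 5842 m; G = 6.674×10^-11 N·m²/kg².
F = 45459 N

45500 N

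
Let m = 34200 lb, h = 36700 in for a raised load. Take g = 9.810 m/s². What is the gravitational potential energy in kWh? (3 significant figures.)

Directly: PE = mgh.
m = 34200 lb = 15513 kg; h = 36700 in = 932.2 m; g = 9.810 m/s².
PE = 1.419×10^8 J  (the unit combination reduces to kg·m²/s² = J)
1.419×10^8 J × (1 kWh / 3.600×10^6 J) = 39.41 kWh

39.4 kWh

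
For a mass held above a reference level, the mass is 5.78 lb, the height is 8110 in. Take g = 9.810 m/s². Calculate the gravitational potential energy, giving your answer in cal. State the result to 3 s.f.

1270 cal

Directly: PE = mgh.
m = 5.78 lb = 2.622 kg; h = 8110 in = 206.0 m; g = 9.810 m/s².
PE = 5298 J
5298 J × (1 cal / 4.184 J) = 1266 cal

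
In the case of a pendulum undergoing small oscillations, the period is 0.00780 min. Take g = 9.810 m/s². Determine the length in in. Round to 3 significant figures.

2.14 in

Rearranging: L = g·(T/2π)².
T = 0.00780 min = 0.4680 s; g = 9.810 m/s².
L = 0.05443 m
0.05443 m × (1 in / 0.02540 m) = 2.143 in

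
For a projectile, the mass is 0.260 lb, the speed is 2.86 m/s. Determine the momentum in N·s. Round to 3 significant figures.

0.337 N·s

Directly: p = mv.
m = 0.260 lb = 0.1179 kg; v = 2.86 m/s.
p = 0.3373 kg·m/s  (the unit combination reduces to kg·m/s = kg·m/s)
Since 1 N·s = 1 kg·m/s, 0.3373 N·s.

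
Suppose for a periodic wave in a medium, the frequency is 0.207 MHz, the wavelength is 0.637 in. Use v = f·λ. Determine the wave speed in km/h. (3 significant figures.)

12100 km/h

v is given directly by: v = fλ.
f = 0.207 MHz = 2.070×10^5 Hz; λ = 0.637 in = 0.01618 m.
v = 3349 m/s
3349 m/s × (1 km/h / 0.2778 m/s) = 12057 km/h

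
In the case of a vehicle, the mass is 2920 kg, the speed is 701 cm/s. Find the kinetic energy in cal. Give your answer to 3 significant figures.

17100 cal

Directly: KE = ½mv².
m = 2920 kg; v = 701 cm/s = 7.010 m/s.
KE = 71745 J
71745 J × (1 cal / 4.184 J) = 17147 cal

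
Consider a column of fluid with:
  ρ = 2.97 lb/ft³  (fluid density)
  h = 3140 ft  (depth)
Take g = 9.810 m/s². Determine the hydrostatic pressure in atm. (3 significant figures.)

Directly: P = ρgh.
ρ = 2.97 lb/ft³ = 47.57 kg/m³; h = 3140 ft = 957.1 m; g = 9.810 m/s².
P = 4.467×10^5 Pa
4.467×10^5 Pa × (1 atm / 1.013×10^5 Pa) = 4.408 atm

4.41 atm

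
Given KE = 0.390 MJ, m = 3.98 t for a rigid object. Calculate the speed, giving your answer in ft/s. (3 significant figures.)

45.9 ft/s

Rearranging KE = ½mv² for v: v = √(2·KE/m).
KE = 0.390 MJ = 3.900×10^5 J; m = 3.98 t = 3980 kg.
v = 14.00 m/s
14.00 m/s × (1 ft/s / 0.3048 m/s) = 45.93 ft/s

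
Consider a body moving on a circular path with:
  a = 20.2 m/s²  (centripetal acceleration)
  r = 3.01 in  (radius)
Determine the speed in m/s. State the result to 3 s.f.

1.24 m/s

Solving a = v²/r for v: v = √(a·r).
a = 20.2 m/s²; r = 3.01 in = 0.07645 m.
v = 1.243 m/s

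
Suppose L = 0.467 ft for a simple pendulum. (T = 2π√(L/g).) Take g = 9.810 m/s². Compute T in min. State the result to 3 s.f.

0.0126 min

T is given directly by: T = 2π√(L/g).
L = 0.467 ft = 0.1423 m; g = 9.810 m/s².
T = 0.7569 s
0.7569 s × (1 min / 60.00 s) = 0.01261 min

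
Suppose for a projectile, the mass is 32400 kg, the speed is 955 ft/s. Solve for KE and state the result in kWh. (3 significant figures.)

KE is given directly by: KE = ½mv².
m = 32400 kg; v = 955 ft/s = 291.1 m/s.
KE = 1.373×10^9 J
1.373×10^9 J × (1 kWh / 3.600×10^6 J) = 381.3 kWh

381 kWh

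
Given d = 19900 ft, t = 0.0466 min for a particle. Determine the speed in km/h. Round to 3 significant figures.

v is given directly by: v = d/t.
d = 19900 ft = 6066 m; t = 0.0466 min = 2.796 s.
v = 2169 m/s
2169 m/s × (1 km/h / 0.2778 m/s) = 7810 km/h

7810 km/h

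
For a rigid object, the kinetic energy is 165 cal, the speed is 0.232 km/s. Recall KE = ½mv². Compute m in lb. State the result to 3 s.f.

Solving KE = ½mv² for m: m = 2·KE/v².
KE = 165 cal = 690.4 J; v = 0.232 km/s = 232.0 m/s.
m = 0.02565 kg
0.02565 kg × (1 lb / 0.4536 kg) = 0.05655 lb

0.0566 lb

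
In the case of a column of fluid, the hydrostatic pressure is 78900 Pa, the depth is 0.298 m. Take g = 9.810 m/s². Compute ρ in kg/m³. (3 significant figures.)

Rearranging P = ρ·g·h for ρ: ρ = P/(g·h).
P = 78900 Pa; h = 0.298 m; g = 9.810 m/s².
ρ = 26989 kg/m³

27000 kg/m³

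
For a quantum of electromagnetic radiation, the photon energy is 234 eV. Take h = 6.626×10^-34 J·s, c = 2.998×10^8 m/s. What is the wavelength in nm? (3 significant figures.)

Rearranging E = h·c/λ for λ: λ = hc/E.
E = 234 eV = 3.749×10^-17 J; h = 6.626×10^-34 J·s; c = 2.998×10^8 m/s.
λ = 5.299×10^-9 m
5.299×10^-9 m × (1 nm / 1.000×10^-9 m) = 5.299 nm

5.30 nm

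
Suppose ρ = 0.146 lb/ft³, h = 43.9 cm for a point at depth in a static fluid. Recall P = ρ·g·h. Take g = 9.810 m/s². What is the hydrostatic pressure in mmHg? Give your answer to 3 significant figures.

Directly: P = ρgh.
ρ = 0.146 lb/ft³ = 2.339 kg/m³; h = 43.9 cm = 0.4390 m; g = 9.810 m/s².
P = 10.07 Pa  (the unit combination reduces to kg/(m·s²) = Pa)
10.07 Pa × (1 mmHg / 133.3 Pa) = 0.07554 mmHg

0.0755 mmHg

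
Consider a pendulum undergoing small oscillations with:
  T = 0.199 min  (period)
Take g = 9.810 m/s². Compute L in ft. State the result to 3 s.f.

Solving T = 2π√(L/g) for L: L = g·(T/2π)².
T = 0.199 min = 11.94 s; g = 9.810 m/s².
L = 35.43 m
35.43 m × (1 ft / 0.3048 m) = 116.2 ft

116 ft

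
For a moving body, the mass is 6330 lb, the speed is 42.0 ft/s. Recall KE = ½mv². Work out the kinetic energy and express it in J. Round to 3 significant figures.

2.35×10^5 J

Directly: KE = ½mv².
m = 6330 lb = 2871 kg; v = 42.0 ft/s = 12.80 m/s.
KE = 2.353×10^5 J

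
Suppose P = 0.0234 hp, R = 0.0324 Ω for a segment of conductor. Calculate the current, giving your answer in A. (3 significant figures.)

23.2 A

Rearranging: I = √(P/R).
P = 0.0234 hp = 17.45 W; R = 0.0324 Ω.
I = 23.21 A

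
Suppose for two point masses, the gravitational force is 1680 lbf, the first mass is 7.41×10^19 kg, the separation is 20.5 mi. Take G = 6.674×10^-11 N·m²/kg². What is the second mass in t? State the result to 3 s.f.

From Newton's law of gravitation: m₂ = F·r²/(G·m₁).
F = 1680 lbf = 7473 N; m₁ = 7.41×10^19 kg; r = 20.5 mi = 32992 m; G = 6.674×10^-11 N·m²/kg².
m₂ = 1645 kg
1645 kg × (1 t / 1000 kg) = 1.645 t

1.64 t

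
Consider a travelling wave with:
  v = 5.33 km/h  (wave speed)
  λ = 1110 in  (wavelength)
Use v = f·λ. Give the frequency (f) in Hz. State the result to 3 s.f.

0.0525 Hz

Rearranging v = f·λ for f: f = v/λ.
v = 5.33 km/h = 1.481 m/s; λ = 1110 in = 28.19 m.
f = 0.05251 Hz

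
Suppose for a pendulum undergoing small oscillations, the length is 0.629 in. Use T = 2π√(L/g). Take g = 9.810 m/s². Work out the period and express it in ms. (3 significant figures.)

254 ms

T is given directly by: T = 2π√(L/g).
L = 0.629 in = 0.01598 m; g = 9.810 m/s².
T = 0.2536 s
0.2536 s × (1 ms / 0.001000 s) = 253.6 ms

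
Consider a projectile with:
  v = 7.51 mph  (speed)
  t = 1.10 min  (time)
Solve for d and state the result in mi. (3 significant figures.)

Rearranging: d = v·t.
v = 7.51 mph = 3.357 m/s; t = 1.10 min = 66.00 s.
d = 221.6 m
221.6 m × (1 mi / 1609 m) = 0.1377 mi

0.138 mi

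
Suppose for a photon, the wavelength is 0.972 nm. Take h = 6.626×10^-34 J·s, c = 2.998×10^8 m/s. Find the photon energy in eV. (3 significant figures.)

1280 eV

E is given directly by: E = hc/λ.
λ = 0.972 nm = 9.720×10^-10 m; h = 6.626×10^-34 J·s; c = 2.998×10^8 m/s.
E = 2.044×10^-16 J  (the unit combination reduces to kg·m²/s² = J)
2.044×10^-16 J × (1 eV / 1.602×10^-19 J) = 1276 eV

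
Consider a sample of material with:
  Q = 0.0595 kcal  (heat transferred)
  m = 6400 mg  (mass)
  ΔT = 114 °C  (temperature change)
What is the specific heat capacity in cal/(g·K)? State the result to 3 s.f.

Rearranging: c = Q/(m·ΔT).
Q = 0.0595 kcal = 248.9 J; m = 6400 mg = 0.006400 kg; ΔT = 114 °C = 114.0 K.
c = 341.2 J/(kg·K)
341.2 J/(kg·K) × (1 cal/(g·K) / 4184 J/(kg·K)) = 0.08155 cal/(g·K)

0.0816 cal/(g·K)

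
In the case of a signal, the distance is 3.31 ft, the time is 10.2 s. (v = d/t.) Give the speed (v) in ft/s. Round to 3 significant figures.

Directly: v = d/t.
d = 3.31 ft = 1.009 m; t = 10.2 s.
v = 0.09891 m/s
0.09891 m/s × (1 ft/s / 0.3048 m/s) = 0.3245 ft/s

0.325 ft/s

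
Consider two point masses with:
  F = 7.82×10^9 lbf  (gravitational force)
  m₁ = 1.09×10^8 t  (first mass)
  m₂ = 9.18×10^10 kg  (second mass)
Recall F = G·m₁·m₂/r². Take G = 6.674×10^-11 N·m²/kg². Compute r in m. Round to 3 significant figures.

From Newton's law of gravitation: r = √(G·m₁m₂/F).
F = 7.82×10^9 lbf = 3.479×10^10 N; m₁ = 1.09×10^8 t = 1.090×10^11 kg; m₂ = 9.18×10^10 kg; G = 6.674×10^-11 N·m²/kg².
r = 4.382 m

4.38 m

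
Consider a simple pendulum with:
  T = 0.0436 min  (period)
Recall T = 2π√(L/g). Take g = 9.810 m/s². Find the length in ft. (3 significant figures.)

Solving T = 2π√(L/g) for L: L = g·(T/2π)².
T = 0.0436 min = 2.616 s; g = 9.810 m/s².
L = 1.701 m
1.701 m × (1 ft / 0.3048 m) = 5.579 ft

5.58 ft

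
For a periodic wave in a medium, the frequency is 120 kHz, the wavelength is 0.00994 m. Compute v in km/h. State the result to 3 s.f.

4290 km/h

Directly: v = fλ.
f = 120 kHz = 1.200×10^5 Hz; λ = 0.00994 m.
v = 1193 m/s
1193 m/s × (1 km/h / 0.2778 m/s) = 4294 km/h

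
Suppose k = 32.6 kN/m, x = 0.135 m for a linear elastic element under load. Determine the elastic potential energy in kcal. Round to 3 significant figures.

0.0710 kcal

U is given directly by: U = ½kx².
k = 32.6 kN/m = 32600 N/m; x = 0.135 m.
U = 297.1 J
297.1 J × (1 kcal / 4184 J) = 0.07100 kcal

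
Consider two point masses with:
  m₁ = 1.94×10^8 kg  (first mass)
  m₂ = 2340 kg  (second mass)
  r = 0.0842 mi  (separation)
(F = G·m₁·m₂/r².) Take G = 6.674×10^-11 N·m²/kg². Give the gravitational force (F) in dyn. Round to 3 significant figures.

F is given directly by: F = Gm₁m₂/r².
m₁ = 1.94×10^8 kg; m₂ = 2340 kg; r = 0.0842 mi = 135.5 m; G = 6.674×10^-11 N·m²/kg².
F = 0.001650 N
0.001650 N × (1 dyn / 1.000×10^-5 N) = 165.0 dyn

165 dyn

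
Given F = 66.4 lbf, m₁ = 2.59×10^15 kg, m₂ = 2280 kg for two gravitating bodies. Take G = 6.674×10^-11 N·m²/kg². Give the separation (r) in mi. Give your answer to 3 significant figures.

From Newton's law of gravitation: r = √(G·m₁m₂/F).
F = 66.4 lbf = 295.4 N; m₁ = 2.59×10^15 kg; m₂ = 2280 kg; G = 6.674×10^-11 N·m²/kg².
r = 1155 m
1155 m × (1 mi / 1609 m) = 0.7178 mi

0.718 mi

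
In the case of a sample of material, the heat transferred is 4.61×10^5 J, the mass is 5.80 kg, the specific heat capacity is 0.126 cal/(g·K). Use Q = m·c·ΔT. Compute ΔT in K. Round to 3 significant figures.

Rearranging Q = m·c·ΔT for ΔT: ΔT = Q/(m·c).
Q = 4.61×10^5 J; m = 5.80 kg; c = 0.126 cal/(g·K) = 527.2 J/(kg·K).
ΔT = 150.8 K

151 K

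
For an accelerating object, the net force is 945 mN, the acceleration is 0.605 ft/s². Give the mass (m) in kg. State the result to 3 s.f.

5.12 kg

Rearranging: m = F/a.
F = 945 mN = 0.9450 N; a = 0.605 ft/s² = 0.1844 m/s².
m = 5.125 kg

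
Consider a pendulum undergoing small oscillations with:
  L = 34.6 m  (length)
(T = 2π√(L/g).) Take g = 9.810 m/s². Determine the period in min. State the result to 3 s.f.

Directly: T = 2π√(L/g).
L = 34.6 m; g = 9.810 m/s².
T = 11.80 s
11.80 s × (1 min / 60.00 s) = 0.1967 min

0.197 min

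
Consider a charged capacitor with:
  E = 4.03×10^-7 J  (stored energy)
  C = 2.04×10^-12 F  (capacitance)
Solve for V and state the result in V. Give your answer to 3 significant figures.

Rearranging: V = √(2E/C).
E = 4.03×10^-7 J; C = 2.04×10^-12 F.
V = 628.6 V

629 V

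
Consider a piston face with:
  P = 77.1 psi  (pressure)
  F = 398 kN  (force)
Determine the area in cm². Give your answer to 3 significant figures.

7490 cm²

Rearranging: A = F/P.
P = 77.1 psi = 5.316×10^5 Pa; F = 398 kN = 3.980×10^5 N.
A = 0.7487 m²
0.7487 m² × (1 cm² / 1.000×10^-4 m²) = 7487 cm²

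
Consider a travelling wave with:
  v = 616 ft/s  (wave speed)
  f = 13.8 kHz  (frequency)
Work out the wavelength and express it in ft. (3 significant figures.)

Rearranging: λ = v/f.
v = 616 ft/s = 187.8 m/s; f = 13.8 kHz = 13800 Hz.
λ = 0.01361 m
0.01361 m × (1 ft / 0.3048 m) = 0.04464 ft

0.0446 ft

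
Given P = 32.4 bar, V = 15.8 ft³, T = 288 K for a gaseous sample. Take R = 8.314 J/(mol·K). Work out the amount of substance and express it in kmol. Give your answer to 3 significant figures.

0.605 kmol

From the ideal-gas law: n = PV/(RT).
P = 32.4 bar = 3.240×10^6 Pa; V = 15.8 ft³ = 0.4474 m³; T = 288 K; R = 8.314 J/(mol·K).
n = 605.4 mol
605.4 mol × (1 kmol / 1000 mol) = 0.6054 kmol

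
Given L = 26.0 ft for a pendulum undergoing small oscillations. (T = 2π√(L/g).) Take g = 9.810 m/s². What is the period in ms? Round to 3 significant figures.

T is given directly by: T = 2π√(L/g).
L = 26.0 ft = 7.925 m; g = 9.810 m/s².
T = 5.647 s
5.647 s × (1 ms / 0.001000 s) = 5647 ms

5650 ms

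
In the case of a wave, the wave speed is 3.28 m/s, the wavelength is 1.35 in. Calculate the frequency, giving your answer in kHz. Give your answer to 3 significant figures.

0.0957 kHz

Rearranging: f = v/λ.
v = 3.28 m/s; λ = 1.35 in = 0.03429 m.
f = 95.65 Hz
95.65 Hz × (1 kHz / 1000 Hz) = 0.09565 kHz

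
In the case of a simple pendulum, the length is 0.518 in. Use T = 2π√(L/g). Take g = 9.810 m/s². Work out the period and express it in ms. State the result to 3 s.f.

T is given directly by: T = 2π√(L/g).
L = 0.518 in = 0.01316 m; g = 9.810 m/s².
T = 0.2301 s
0.2301 s × (1 ms / 0.001000 s) = 230.1 ms

230 ms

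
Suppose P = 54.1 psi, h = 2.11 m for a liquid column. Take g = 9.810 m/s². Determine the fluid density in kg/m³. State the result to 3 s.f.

18000 kg/m³

Solving P = ρ·g·h for ρ: ρ = P/(g·h).
P = 54.1 psi = 3.730×10^5 Pa; h = 2.11 m; g = 9.810 m/s².
ρ = 18020 kg/m³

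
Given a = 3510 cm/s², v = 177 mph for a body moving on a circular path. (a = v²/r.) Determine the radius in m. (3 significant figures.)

178 m

Solving a = v²/r for r: r = v²/a.
a = 3510 cm/s² = 35.10 m/s²; v = 177 mph = 79.13 m/s.
r = 178.4 m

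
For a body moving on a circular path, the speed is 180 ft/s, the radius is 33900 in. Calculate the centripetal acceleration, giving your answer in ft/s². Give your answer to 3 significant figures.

Directly: a = v²/r.
v = 180 ft/s = 54.86 m/s; r = 33900 in = 861.1 m.
a = 3.496 m/s²
3.496 m/s² × (1 ft/s² / 0.3048 m/s²) = 11.47 ft/s²

11.5 ft/s²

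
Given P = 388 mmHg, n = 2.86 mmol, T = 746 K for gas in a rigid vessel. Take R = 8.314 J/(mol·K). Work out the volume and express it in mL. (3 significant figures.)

343 mL

From the ideal-gas law: V = nRT/P.
P = 388 mmHg = 51729 Pa; n = 2.86 mmol = 0.002860 mol; T = 746 K; R = 8.314 J/(mol·K).
V = 3.429×10^-4 m³
3.429×10^-4 m³ × (1 mL / 1.000×10^-6 m³) = 342.9 mL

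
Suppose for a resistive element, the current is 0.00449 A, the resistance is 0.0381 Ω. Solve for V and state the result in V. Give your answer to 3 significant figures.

V is given directly by: V = IR.
I = 0.00449 A; R = 0.0381 Ω.
V = 1.711×10^-4 V

1.71×10^-4 V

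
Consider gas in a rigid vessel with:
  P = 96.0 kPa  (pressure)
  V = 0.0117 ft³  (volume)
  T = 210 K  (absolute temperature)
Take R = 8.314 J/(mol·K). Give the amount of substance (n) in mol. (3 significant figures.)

From the ideal-gas law: n = PV/(RT).
P = 96.0 kPa = 96000 Pa; V = 0.0117 ft³ = 3.313×10^-4 m³; T = 210 K; R = 8.314 J/(mol·K).
n = 0.01822 mol

0.0182 mol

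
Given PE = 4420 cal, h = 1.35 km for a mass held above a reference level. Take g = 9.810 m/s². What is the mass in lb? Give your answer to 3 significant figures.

Rearranging: m = PE/(g·h).
PE = 4420 cal = 18493 J; h = 1.35 km = 1350 m; g = 9.810 m/s².
m = 1.396 kg
1.396 kg × (1 lb / 0.4536 kg) = 3.079 lb

3.08 lb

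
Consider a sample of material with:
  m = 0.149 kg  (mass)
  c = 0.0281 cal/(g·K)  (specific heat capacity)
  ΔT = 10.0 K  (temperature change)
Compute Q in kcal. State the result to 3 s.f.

0.0419 kcal

Q is given directly by: Q = mcΔT.
m = 0.149 kg; c = 0.0281 cal/(g·K) = 117.6 J/(kg·K); ΔT = 10.0 K.
Q = 175.2 J
175.2 J × (1 kcal / 4184 J) = 0.04187 kcal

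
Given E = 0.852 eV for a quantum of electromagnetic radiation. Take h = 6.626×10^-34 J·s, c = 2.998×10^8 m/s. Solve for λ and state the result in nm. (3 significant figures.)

Solving E = h·c/λ for λ: λ = hc/E.
E = 0.852 eV = 1.365×10^-19 J; h = 6.626×10^-34 J·s; c = 2.998×10^8 m/s.
λ = 1.455×10^-6 m
1.455×10^-6 m × (1 nm / 1.000×10^-9 m) = 1455 nm

1460 nm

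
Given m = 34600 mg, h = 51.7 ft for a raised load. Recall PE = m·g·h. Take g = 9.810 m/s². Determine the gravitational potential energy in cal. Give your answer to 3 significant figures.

PE is given directly by: PE = mgh.
m = 34600 mg = 0.03460 kg; h = 51.7 ft = 15.76 m; g = 9.810 m/s².
PE = 5.349 J
5.349 J × (1 cal / 4.184 J) = 1.278 cal

1.28 cal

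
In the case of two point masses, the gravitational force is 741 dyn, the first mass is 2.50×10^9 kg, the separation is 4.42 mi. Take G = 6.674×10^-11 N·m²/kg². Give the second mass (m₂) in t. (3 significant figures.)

2250 t

Rearranging F = G·m₁·m₂/r² for m₂: m₂ = F·r²/(G·m₁).
F = 741 dyn = 0.007410 N; m₁ = 2.50×10^9 kg; r = 4.42 mi = 7113 m; G = 6.674×10^-11 N·m²/kg².
m₂ = 2.247×10^6 kg
2.247×10^6 kg × (1 t / 1000 kg) = 2247 t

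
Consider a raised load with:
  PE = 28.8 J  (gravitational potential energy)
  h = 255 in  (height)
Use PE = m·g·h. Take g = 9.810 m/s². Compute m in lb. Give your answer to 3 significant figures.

Solving PE = m·g·h for m: m = PE/(g·h).
PE = 28.8 J; h = 255 in = 6.477 m; g = 9.810 m/s².
m = 0.4533 kg
0.4533 kg × (1 lb / 0.4536 kg) = 0.9993 lb

0.999 lb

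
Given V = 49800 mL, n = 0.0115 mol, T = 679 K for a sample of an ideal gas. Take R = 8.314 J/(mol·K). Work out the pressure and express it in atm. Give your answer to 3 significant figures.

0.0129 atm

P is given directly by: P = nRT/V.
V = 49800 mL = 0.04980 m³; n = 0.0115 mol; T = 679 K; R = 8.314 J/(mol·K).
P = 1304 Pa
1304 Pa × (1 atm / 1.013×10^5 Pa) = 0.01287 atm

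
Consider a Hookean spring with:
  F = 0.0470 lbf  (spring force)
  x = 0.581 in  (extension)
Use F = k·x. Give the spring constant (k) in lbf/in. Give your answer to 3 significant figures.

0.0809 lbf/in

Rearranging F = k·x for k: k = F/x.
F = 0.0470 lbf = 0.2091 N; x = 0.581 in = 0.01476 m.
k = 14.17 N/m
14.17 N/m × (1 lbf/in / 175.1 N/m) = 0.08090 lbf/in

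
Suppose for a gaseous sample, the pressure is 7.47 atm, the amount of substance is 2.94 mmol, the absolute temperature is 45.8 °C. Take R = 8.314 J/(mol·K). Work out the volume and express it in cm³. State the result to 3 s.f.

10.3 cm³

Rearranging: V = nRT/P.
P = 7.47 atm = 7.569×10^5 Pa; n = 2.94 mmol = 0.002940 mol; T = 45.8 °C = 318.9 K; R = 8.314 J/(mol·K).
V = 1.030×10^-5 m³
1.030×10^-5 m³ × (1 cm³ / 1.000×10^-6 m³) = 10.30 cm³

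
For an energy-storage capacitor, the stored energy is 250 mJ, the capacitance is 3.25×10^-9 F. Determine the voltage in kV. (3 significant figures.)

12.4 kV

Rearranging: V = √(2E/C).
E = 250 mJ = 0.2500 J; C = 3.25×10^-9 F.
V = 12403 V
12403 V × (1 kV / 1000 V) = 12.40 kV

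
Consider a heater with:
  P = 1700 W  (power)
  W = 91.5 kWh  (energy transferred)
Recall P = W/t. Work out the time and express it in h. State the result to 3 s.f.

53.8 h

Rearranging P = W/t for t: t = W/P.
P = 1700 W; W = 91.5 kWh = 3.294×10^8 J.
t = 1.938×10^5 s
1.938×10^5 s × (1 h / 3600 s) = 53.82 h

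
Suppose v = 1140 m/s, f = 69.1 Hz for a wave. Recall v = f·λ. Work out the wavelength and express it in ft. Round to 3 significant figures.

54.1 ft

Solving v = f·λ for λ: λ = v/f.
v = 1140 m/s; f = 69.1 Hz.
λ = 16.50 m
16.50 m × (1 ft / 0.3048 m) = 54.13 ft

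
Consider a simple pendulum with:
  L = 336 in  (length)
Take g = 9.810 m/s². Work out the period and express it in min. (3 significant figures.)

T is given directly by: T = 2π√(L/g).
L = 336 in = 8.534 m; g = 9.810 m/s².
T = 5.860 s
5.860 s × (1 min / 60.00 s) = 0.09767 min

0.0977 min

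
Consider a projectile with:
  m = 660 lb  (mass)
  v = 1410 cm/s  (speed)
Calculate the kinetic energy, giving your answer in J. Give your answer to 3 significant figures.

29800 J

KE is given directly by: KE = ½mv².
m = 660 lb = 299.4 kg; v = 1410 cm/s = 14.10 m/s.
KE = 29759 J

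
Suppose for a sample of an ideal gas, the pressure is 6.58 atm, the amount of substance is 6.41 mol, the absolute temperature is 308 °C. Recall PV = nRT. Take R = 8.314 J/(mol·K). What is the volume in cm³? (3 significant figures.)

From the ideal-gas law: V = nRT/P.
P = 6.58 atm = 6.667×10^5 Pa; n = 6.41 mol; T = 308 °C = 581.1 K; R = 8.314 J/(mol·K).
V = 0.04645 m³
0.04645 m³ × (1 cm³ / 1.000×10^-6 m³) = 46453 cm³

46500 cm³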